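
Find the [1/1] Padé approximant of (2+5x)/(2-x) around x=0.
(5*x/2 + 1)/(1 - x/2)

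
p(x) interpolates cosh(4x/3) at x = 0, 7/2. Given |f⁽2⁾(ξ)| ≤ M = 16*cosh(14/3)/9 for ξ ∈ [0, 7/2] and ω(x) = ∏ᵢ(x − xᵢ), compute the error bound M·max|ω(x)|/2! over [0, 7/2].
49*cosh(14/3)/18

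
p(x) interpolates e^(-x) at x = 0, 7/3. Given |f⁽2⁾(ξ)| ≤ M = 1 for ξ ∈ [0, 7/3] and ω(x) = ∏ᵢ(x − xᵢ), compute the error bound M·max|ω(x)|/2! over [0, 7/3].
49/72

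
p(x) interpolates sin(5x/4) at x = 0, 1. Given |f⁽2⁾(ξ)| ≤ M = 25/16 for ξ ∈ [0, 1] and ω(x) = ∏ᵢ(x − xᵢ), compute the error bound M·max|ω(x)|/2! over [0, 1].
25/128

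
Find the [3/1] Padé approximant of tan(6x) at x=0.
72*x**3 + 6*x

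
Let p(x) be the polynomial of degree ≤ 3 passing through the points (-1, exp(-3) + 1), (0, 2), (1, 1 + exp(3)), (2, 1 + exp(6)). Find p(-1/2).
(5 + (-5*exp(3) + 31 + exp(6))*exp(3))*exp(-3)/16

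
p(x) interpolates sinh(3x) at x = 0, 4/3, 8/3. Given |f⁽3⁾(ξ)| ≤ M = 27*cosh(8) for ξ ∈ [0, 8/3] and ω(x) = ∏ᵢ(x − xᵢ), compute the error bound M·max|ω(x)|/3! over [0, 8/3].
64*sqrt(3)*cosh(8)/27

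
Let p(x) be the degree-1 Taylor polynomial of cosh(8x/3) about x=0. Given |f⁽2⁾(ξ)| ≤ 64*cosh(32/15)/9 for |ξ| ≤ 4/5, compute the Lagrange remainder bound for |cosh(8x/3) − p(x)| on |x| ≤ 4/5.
512*cosh(32/15)/225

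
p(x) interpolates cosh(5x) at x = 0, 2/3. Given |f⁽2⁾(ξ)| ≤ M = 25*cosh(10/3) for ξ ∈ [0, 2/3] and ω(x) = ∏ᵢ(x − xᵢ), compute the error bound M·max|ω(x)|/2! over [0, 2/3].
25*cosh(10/3)/18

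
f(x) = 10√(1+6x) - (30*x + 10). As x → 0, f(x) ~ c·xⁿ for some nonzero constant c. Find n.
2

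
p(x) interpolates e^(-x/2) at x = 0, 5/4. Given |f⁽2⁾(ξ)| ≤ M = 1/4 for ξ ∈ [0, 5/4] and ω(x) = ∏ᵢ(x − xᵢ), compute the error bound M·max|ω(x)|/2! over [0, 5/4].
25/512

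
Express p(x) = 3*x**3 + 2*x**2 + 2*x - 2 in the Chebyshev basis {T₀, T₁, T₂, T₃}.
-T₀ + (17/4)T₁ + T₂ + (3/4)T₃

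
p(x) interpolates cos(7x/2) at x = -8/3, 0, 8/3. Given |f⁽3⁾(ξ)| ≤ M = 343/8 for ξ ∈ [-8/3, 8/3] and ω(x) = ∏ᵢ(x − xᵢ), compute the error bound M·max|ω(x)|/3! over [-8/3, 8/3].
21952*sqrt(3)/729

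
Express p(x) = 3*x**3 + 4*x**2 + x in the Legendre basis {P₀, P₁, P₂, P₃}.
(4/3)P₀ + (14/5)P₁ + (8/3)P₂ + (6/5)P₃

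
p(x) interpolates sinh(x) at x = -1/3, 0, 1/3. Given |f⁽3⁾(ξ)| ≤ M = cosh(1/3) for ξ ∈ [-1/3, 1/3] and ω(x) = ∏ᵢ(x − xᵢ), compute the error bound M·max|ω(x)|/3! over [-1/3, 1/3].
sqrt(3)*cosh(1/3)/729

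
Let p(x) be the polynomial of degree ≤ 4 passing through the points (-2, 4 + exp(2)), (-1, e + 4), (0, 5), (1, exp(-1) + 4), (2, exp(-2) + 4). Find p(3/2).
(35 + 140*e + (-5*exp(2) + 28*e + 442)*exp(2))*exp(-2)/128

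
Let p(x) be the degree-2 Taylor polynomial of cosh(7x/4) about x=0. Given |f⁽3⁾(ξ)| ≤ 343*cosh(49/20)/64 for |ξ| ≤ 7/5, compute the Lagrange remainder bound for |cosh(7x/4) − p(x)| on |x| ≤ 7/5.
117649*cosh(49/20)/48000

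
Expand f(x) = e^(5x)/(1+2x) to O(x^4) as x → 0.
1 + 3*x + 13*x**2/2 + 47*x**3/6 + O(x**4)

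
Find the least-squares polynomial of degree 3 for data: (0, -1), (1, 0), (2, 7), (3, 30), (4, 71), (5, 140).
-59/63 + (-170/189)x + (4/9)x² + (29/27)x³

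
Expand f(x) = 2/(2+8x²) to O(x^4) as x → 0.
1 - 4*x**2 + O(x**4)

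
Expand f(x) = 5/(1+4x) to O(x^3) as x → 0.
5 - 20*x + 80*x**2 + O(x**3)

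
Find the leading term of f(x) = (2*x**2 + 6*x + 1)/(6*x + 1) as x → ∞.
x/3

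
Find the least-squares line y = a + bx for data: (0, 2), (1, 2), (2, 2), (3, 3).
a = 9/5, b = 3/10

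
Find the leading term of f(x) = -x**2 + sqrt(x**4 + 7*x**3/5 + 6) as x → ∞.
7*x/10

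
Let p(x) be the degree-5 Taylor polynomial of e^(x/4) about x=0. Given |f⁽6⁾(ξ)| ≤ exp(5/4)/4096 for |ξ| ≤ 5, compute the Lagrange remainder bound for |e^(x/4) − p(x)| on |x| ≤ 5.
3125*exp(5/4)/589824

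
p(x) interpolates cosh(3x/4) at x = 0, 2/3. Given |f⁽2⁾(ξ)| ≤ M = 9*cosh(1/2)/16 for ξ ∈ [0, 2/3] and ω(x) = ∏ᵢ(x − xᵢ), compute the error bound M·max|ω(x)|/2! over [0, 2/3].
cosh(1/2)/32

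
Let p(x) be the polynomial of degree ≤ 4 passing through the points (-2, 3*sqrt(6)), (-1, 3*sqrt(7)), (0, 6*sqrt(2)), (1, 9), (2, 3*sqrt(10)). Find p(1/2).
-15*sqrt(7)/32 - 15*sqrt(10)/128 + 9*sqrt(6)/128 + 135/32 + 135*sqrt(2)/32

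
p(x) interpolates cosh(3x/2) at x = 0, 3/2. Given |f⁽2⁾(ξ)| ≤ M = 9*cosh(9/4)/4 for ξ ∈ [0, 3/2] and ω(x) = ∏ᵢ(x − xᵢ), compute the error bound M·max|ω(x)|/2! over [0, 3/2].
81*cosh(9/4)/128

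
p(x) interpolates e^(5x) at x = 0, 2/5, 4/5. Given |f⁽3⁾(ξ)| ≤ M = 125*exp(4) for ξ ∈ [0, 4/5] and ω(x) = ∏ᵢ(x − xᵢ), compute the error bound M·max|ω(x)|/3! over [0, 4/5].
8*sqrt(3)*exp(4)/27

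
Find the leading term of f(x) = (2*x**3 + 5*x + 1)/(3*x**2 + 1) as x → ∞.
2*x/3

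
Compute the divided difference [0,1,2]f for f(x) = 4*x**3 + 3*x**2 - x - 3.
15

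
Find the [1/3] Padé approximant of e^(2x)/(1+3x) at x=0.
(5*x/7 + 1)/(38*x**3/21 - 23*x**2/7 + 12*x/7 + 1)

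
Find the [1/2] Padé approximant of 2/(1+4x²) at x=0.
2/(4*x**2 + 1)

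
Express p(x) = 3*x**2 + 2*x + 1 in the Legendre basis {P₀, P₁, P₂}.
(2)P₀ + (2)P₁ + (2)P₂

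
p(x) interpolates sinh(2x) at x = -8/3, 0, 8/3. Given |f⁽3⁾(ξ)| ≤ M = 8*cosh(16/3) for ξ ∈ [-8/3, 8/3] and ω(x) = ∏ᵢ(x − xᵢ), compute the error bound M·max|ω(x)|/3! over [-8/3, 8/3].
4096*sqrt(3)*cosh(16/3)/729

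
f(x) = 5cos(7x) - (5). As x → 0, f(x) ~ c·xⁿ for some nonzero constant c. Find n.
2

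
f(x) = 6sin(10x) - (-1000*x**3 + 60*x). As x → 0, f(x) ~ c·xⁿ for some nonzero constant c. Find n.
5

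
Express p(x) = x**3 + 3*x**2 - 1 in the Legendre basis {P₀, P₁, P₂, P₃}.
(3/5)P₁ + (2)P₂ + (2/5)P₃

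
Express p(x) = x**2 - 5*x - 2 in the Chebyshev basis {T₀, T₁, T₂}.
(-3/2)T₀ + (-5)T₁ + (1/2)T₂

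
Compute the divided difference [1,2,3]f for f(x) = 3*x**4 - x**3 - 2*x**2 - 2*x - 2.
67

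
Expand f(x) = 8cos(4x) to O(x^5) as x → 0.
8 - 64*x**2 + 256*x**4/3 + O(x**5)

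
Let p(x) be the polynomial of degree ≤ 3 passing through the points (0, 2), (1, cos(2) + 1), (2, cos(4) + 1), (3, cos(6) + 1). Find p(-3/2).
135*cos(4)/16 - 35*cos(6)/16 - 189*cos(2)/16 + 121/16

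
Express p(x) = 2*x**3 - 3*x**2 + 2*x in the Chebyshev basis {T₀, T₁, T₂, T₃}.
(-3/2)T₀ + (7/2)T₁ + (-3/2)T₂ + (1/2)T₃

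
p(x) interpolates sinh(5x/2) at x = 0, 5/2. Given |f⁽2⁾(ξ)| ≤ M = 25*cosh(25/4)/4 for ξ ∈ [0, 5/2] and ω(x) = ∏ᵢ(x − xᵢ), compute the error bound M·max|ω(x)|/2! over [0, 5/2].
625*cosh(25/4)/128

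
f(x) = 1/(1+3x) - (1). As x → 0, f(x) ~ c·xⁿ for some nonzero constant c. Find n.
1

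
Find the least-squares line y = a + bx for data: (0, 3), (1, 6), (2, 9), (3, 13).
a = 14/5, b = 33/10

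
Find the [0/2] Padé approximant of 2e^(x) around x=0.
2/(x**2/2 - x + 1)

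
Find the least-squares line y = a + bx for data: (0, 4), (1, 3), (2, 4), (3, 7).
a = 3, b = 1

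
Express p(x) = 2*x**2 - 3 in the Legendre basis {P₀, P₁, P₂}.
(-7/3)P₀ + (4/3)P₂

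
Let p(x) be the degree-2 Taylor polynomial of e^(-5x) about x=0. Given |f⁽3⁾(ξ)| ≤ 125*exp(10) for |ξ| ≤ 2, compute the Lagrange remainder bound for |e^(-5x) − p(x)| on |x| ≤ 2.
500*exp(10)/3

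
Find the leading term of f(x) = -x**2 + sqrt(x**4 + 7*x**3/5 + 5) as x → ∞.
7*x/10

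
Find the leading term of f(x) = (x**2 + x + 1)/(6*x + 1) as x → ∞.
x/6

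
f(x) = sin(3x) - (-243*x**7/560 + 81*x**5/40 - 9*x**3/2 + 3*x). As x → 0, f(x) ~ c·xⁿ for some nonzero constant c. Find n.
9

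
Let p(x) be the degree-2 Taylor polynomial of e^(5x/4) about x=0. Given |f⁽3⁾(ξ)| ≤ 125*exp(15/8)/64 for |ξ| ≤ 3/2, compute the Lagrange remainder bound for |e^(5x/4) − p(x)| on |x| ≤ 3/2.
1125*exp(15/8)/1024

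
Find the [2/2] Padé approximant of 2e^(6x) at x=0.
(6*x**2 + 6*x + 2)/(3*x**2 - 3*x + 1)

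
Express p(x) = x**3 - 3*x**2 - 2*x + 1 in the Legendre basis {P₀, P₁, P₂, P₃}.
(-7/5)P₁ + (-2)P₂ + (2/5)P₃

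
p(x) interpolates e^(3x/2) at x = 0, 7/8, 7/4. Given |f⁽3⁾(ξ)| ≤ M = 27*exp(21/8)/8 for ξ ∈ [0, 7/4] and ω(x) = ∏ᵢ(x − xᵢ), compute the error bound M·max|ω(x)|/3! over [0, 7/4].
343*sqrt(3)*exp(21/8)/4096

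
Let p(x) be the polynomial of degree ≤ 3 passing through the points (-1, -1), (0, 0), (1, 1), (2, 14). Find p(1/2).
-1/4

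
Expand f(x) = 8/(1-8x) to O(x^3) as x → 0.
8 + 64*x + 512*x**2 + O(x**3)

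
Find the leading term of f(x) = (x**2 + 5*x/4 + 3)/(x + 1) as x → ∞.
x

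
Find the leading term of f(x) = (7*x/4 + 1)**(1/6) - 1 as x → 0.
7*x/24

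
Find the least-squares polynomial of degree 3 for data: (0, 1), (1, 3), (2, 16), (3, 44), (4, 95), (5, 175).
19/21 + (-7/18)x + (37/21)x² + (19/18)x³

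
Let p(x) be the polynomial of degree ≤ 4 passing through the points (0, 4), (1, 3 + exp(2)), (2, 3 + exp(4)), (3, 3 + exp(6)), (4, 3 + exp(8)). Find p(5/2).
-5*exp(8)/128 - 5*exp(2)/32 + 387/128 + 45*exp(4)/64 + 15*exp(6)/32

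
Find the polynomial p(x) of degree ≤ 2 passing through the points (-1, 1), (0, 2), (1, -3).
-3*x**2 - 2*x + 2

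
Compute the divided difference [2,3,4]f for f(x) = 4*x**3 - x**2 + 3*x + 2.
35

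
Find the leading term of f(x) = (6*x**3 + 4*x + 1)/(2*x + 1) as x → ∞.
3*x**2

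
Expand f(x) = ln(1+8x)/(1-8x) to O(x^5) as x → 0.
8*x + 32*x**2 + 1280*x**3/3 + 7168*x**4/3 + O(x**5)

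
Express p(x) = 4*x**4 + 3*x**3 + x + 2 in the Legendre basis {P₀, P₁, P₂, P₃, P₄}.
(14/5)P₀ + (14/5)P₁ + (16/7)P₂ + (6/5)P₃ + (32/35)P₄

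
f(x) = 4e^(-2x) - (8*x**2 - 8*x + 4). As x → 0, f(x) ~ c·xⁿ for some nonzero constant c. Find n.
3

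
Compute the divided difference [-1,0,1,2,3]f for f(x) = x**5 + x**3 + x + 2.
5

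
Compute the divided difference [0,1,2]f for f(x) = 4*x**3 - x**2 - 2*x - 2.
11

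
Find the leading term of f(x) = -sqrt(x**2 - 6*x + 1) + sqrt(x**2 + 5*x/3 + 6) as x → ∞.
23/6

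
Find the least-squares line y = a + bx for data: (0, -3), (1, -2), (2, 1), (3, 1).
a = -3, b = 3/2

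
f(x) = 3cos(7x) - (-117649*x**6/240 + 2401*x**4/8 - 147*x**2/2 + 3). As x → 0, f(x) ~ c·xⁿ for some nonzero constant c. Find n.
8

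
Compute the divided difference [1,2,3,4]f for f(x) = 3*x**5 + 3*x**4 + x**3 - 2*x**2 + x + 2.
226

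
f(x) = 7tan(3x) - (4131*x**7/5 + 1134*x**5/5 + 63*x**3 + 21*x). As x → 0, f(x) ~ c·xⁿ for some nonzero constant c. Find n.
9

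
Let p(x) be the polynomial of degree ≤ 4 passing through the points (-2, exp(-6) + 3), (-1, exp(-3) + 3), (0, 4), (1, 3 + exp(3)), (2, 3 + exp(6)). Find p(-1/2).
(-5 + 60*exp(3) + (-20*exp(3) + 474 + 3*exp(6))*exp(6))*exp(-6)/128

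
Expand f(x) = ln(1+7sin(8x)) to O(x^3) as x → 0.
56*x - 1568*x**2 + O(x**3)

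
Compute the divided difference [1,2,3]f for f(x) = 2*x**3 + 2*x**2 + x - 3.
14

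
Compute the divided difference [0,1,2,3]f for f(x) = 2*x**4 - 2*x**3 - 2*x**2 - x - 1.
10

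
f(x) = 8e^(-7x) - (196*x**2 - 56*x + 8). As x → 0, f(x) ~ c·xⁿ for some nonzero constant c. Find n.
3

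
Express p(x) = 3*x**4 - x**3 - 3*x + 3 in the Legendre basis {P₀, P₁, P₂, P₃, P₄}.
(18/5)P₀ + (-18/5)P₁ + (12/7)P₂ + (-2/5)P₃ + (24/35)P₄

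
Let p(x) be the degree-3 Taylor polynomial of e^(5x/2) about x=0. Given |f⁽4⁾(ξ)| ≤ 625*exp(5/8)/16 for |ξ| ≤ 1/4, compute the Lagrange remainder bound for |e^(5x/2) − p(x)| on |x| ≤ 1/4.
625*exp(5/8)/98304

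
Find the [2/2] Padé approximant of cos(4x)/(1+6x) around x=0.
(-176*x**2/21 + 2*x/7 + 1)/(4*x**2/3 + 44*x/7 + 1)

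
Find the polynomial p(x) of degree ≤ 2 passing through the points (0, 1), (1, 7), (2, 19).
3*x**2 + 3*x + 1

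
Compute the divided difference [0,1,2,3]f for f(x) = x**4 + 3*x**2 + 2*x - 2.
6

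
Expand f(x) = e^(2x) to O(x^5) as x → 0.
1 + 2*x + 2*x**2 + 4*x**3/3 + 2*x**4/3 + O(x**5)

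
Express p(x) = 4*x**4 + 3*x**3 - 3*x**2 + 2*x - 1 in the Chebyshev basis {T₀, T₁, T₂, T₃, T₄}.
-T₀ + (17/4)T₁ + (1/2)T₂ + (3/4)T₃ + (1/2)T₄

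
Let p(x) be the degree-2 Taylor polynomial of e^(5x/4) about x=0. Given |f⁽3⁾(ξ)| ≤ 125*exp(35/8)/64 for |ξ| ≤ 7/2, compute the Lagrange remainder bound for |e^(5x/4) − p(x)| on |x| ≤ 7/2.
42875*exp(35/8)/3072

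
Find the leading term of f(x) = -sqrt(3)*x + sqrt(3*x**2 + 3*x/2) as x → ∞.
sqrt(3)/4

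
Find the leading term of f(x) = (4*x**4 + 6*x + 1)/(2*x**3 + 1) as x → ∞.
2*x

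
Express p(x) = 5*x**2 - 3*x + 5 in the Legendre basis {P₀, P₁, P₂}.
(20/3)P₀ + (-3)P₁ + (10/3)P₂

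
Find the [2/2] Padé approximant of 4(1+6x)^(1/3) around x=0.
(112*x**2/3 + 28*x + 4)/(10*x**2/3 + 5*x + 1)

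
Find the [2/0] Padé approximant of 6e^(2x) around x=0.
12*x**2 + 12*x + 6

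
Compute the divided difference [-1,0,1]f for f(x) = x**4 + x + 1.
1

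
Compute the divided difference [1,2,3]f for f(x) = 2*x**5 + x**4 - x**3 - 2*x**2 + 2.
197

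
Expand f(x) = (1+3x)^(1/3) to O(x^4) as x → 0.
1 + x - x**2 + 5*x**3/3 + O(x**4)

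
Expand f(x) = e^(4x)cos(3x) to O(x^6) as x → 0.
1 + 4*x + 7*x**2/2 - 22*x**3/3 - 527*x**4/24 - 779*x**5/30 + O(x**6)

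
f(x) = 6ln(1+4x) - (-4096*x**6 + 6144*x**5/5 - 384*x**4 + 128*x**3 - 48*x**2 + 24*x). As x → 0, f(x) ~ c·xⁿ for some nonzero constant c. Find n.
7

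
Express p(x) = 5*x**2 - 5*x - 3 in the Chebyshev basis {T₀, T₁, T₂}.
(-1/2)T₀ + (-5)T₁ + (5/2)T₂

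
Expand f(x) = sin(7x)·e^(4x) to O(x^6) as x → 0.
7*x + 28*x**2 - 7*x**3/6 - 154*x**4 - 29113*x**5/120 + O(x**6)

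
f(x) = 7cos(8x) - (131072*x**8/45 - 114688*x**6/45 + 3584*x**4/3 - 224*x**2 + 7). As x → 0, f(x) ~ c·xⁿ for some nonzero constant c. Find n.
10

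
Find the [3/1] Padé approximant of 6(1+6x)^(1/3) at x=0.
(-16*x**3 + 24*x**2 + 36*x + 6)/(4*x + 1)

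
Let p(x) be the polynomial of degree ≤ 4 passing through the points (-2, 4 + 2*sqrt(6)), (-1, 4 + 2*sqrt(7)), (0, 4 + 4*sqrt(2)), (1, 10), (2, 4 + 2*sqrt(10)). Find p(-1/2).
-5*sqrt(6)/64 + 3*sqrt(10)/64 + 15*sqrt(7)/16 + 49/16 + 45*sqrt(2)/16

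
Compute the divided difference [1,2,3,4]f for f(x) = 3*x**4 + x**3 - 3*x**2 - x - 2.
31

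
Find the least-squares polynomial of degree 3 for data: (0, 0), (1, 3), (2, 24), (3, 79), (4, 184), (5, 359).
-8/63 + (124/189)x + (-2/63)x² + (77/27)x³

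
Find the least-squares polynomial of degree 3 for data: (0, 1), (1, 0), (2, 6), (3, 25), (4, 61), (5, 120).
64/63 + (-578/189)x + (10/9)x² + (23/27)x³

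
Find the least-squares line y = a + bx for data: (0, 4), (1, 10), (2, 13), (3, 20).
a = 41/10, b = 51/10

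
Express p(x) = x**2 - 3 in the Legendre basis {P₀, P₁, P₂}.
(-8/3)P₀ + (2/3)P₂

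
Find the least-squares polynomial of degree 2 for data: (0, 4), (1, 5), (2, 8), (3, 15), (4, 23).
139/35 + (-12/35)x + (9/7)x²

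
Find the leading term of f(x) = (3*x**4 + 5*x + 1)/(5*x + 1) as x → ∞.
3*x**3/5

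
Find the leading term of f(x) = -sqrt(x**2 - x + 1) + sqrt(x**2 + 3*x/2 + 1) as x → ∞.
5/4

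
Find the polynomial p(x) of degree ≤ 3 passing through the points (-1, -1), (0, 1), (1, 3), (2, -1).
-x**3 + 3*x + 1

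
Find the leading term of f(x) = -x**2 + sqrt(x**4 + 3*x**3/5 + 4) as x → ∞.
3*x/10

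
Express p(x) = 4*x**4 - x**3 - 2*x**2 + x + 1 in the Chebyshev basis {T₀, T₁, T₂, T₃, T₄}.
(3/2)T₀ + (1/4)T₁ + T₂ + (-1/4)T₃ + (1/2)T₄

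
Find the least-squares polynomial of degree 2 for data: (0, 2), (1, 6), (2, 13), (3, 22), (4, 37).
78/35 + (61/35)x + (12/7)x²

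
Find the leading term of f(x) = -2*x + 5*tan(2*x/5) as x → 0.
8*x**3/75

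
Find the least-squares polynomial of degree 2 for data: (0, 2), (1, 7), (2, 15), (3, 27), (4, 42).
71/35 + (22/7)x + (12/7)x²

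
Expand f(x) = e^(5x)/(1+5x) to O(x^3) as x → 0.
1 + 25*x**2/2 + O(x**3)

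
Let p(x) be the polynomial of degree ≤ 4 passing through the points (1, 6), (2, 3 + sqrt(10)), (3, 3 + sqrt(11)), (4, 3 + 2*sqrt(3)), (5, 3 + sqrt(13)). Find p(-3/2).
-2145*sqrt(10)/32 - 1365*sqrt(3)/16 + 1155*sqrt(13)/128 + 9393/128 + 5005*sqrt(11)/64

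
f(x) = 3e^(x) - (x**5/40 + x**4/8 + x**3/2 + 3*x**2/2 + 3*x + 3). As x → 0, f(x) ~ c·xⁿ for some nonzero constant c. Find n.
6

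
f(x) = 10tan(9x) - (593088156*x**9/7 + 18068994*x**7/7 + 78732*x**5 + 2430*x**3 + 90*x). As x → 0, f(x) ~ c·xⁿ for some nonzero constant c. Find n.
11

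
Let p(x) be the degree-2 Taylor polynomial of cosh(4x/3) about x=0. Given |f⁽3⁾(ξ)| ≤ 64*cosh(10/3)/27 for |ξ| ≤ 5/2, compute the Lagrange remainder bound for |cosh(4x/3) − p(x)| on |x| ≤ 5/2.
500*cosh(10/3)/81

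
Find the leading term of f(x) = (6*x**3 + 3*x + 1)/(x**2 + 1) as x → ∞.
6*x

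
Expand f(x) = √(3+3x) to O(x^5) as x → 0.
sqrt(3) + sqrt(3)*x/2 - sqrt(3)*x**2/8 + sqrt(3)*x**3/16 - 5*sqrt(3)*x**4/128 + O(x**5)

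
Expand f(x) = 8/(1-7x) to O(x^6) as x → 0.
8 + 56*x + 392*x**2 + 2744*x**3 + 19208*x**4 + 134456*x**5 + O(x**6)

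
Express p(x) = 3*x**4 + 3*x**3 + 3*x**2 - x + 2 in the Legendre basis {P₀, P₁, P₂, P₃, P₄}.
(18/5)P₀ + (4/5)P₁ + (26/7)P₂ + (6/5)P₃ + (24/35)P₄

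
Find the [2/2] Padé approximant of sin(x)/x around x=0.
(1 - 7*x**2/60)/(x**2/20 + 1)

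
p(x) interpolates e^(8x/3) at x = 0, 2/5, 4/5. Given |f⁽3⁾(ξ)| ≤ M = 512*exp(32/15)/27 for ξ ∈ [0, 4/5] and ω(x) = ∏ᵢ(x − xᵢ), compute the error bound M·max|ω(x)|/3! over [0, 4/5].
4096*sqrt(3)*exp(32/15)/91125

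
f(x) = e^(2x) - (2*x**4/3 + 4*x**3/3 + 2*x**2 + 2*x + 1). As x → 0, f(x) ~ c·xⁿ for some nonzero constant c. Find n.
5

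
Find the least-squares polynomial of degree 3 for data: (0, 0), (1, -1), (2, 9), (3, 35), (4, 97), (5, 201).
-19/126 + (-239/756)x + (-116/63)x² + (215/108)x³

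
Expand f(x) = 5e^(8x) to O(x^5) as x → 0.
5 + 40*x + 160*x**2 + 1280*x**3/3 + 2560*x**4/3 + O(x**5)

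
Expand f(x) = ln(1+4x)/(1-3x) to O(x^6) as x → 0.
4*x + 4*x**2 + 100*x**3/3 + 36*x**4 + 1564*x**5/5 + O(x**6)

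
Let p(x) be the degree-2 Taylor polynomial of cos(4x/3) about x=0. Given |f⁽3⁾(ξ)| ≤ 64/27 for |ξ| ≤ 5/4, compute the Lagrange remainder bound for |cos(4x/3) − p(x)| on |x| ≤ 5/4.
125/162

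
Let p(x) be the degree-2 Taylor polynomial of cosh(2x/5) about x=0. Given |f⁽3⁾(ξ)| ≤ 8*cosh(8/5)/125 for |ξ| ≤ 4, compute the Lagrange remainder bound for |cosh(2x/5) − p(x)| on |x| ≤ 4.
256*cosh(8/5)/375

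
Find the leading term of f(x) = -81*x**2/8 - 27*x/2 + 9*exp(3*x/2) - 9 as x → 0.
81*x**3/16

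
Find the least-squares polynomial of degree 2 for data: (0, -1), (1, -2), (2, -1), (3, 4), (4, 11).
-33/35 + (-19/7)x + (10/7)x²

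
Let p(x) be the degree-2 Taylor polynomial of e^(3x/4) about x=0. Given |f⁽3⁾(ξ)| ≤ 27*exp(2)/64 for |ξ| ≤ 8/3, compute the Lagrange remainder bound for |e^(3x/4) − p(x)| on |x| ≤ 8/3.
4*exp(2)/3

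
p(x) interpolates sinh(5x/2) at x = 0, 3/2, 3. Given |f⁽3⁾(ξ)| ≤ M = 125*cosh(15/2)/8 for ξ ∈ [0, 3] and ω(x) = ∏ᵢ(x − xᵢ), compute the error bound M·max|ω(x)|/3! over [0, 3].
125*sqrt(3)*cosh(15/2)/64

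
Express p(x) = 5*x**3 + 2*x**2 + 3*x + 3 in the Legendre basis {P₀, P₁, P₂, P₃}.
(11/3)P₀ + (6)P₁ + (4/3)P₂ + (2)P₃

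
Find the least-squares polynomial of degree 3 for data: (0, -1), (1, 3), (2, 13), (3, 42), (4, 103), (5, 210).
-65/63 + (2141/378)x + (-947/252)x² + (239/108)x³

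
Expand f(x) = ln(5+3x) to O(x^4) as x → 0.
log(5) + 3*x/5 - 9*x**2/50 + 9*x**3/125 + O(x**4)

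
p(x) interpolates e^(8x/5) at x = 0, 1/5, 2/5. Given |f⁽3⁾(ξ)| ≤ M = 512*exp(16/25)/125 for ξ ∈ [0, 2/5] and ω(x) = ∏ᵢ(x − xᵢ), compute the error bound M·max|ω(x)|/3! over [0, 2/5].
512*sqrt(3)*exp(16/25)/421875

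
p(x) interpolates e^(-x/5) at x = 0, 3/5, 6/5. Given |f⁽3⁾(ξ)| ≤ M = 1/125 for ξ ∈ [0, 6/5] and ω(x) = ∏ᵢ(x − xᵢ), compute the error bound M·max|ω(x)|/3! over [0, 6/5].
sqrt(3)/15625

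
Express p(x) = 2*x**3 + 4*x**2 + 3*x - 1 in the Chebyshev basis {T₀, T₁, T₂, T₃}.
T₀ + (9/2)T₁ + (2)T₂ + (1/2)T₃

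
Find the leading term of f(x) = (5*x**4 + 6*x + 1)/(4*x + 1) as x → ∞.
5*x**3/4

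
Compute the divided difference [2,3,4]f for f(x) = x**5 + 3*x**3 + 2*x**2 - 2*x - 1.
314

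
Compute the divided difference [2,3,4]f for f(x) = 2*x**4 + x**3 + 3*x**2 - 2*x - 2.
122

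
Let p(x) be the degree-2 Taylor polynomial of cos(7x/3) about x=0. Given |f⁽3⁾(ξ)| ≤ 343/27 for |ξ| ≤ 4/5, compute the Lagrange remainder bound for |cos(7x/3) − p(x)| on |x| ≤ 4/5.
10976/10125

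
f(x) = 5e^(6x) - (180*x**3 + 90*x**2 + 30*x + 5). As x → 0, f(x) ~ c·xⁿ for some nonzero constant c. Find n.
4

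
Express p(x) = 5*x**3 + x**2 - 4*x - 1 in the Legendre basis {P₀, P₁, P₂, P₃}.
(-2/3)P₀ - P₁ + (2/3)P₂ + (2)P₃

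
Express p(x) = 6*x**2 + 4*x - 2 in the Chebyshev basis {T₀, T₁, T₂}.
T₀ + (4)T₁ + (3)T₂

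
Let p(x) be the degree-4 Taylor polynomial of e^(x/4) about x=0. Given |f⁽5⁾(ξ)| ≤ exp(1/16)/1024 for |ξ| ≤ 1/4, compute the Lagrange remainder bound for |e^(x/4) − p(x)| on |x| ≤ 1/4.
exp(1/16)/125829120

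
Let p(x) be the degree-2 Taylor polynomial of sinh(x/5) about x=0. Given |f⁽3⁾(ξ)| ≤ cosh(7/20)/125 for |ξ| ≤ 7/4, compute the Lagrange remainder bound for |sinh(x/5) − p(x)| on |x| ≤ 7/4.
343*cosh(7/20)/48000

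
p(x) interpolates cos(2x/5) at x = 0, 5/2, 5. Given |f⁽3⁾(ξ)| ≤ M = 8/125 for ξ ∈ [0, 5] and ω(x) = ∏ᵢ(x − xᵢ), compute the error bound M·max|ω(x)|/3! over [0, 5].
sqrt(3)/27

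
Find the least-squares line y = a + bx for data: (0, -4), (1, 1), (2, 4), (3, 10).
a = -4, b = 9/2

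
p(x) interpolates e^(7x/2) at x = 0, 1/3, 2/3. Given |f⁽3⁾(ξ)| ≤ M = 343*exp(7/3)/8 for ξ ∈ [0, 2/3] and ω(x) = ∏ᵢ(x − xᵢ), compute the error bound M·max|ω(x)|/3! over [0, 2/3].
343*sqrt(3)*exp(7/3)/5832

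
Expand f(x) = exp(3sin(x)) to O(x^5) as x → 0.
1 + 3*x + 9*x**2/2 + 4*x**3 + 15*x**4/8 + O(x**5)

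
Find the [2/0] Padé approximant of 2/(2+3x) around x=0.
9*x**2/4 - 3*x/2 + 1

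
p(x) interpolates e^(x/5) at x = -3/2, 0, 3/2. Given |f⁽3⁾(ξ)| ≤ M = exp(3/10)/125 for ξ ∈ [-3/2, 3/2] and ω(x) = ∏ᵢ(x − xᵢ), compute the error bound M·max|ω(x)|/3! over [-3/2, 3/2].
sqrt(3)*exp(3/10)/1000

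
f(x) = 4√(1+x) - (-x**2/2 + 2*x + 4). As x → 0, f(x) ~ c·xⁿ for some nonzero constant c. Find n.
3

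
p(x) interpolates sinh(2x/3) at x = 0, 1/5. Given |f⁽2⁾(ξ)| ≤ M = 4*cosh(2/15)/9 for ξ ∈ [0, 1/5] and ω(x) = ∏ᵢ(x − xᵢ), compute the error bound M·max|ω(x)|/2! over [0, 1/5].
cosh(2/15)/450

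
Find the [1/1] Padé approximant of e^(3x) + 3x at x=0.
(21*x/4 + 1)/(1 - 3*x/4)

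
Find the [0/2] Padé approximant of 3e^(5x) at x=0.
3/(25*x**2/2 - 5*x + 1)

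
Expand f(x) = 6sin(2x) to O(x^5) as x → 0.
12*x - 8*x**3 + O(x**5)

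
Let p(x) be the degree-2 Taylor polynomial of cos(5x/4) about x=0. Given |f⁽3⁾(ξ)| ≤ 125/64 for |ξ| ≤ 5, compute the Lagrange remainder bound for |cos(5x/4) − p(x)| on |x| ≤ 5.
15625/384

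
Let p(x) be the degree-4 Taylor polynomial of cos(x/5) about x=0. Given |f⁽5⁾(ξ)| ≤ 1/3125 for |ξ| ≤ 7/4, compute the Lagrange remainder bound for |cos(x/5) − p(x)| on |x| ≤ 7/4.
16807/384000000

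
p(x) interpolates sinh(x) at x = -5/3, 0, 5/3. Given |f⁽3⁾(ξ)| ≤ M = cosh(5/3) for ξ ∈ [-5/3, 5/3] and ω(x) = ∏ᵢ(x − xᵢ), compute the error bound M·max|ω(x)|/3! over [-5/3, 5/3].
125*sqrt(3)*cosh(5/3)/729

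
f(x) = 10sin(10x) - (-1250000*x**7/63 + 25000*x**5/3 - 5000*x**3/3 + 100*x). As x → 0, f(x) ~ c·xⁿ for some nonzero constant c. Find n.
9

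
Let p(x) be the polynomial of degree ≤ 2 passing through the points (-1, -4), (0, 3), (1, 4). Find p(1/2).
17/4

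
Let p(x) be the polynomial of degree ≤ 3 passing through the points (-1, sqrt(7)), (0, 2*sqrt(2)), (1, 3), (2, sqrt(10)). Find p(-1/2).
-15/16 + sqrt(10)/16 + 5*sqrt(7)/16 + 15*sqrt(2)/8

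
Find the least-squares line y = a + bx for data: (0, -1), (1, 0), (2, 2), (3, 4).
a = -13/10, b = 17/10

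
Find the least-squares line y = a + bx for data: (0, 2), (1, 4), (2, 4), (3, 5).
a = 12/5, b = 9/10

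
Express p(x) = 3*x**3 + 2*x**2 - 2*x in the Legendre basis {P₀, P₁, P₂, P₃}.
(2/3)P₀ + (-1/5)P₁ + (4/3)P₂ + (6/5)P₃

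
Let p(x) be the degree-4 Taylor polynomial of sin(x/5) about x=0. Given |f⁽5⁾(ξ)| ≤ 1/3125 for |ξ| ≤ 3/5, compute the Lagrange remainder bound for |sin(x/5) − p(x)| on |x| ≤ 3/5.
81/390625000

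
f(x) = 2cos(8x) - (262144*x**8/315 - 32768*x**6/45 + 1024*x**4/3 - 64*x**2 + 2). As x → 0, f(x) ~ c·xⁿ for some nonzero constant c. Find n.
10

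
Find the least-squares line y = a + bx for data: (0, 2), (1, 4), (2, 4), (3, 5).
a = 12/5, b = 9/10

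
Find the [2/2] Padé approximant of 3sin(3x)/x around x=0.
(9 - 189*x**2/20)/(9*x**2/20 + 1)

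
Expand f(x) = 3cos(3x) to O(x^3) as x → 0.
3 - 27*x**2/2 + O(x**3)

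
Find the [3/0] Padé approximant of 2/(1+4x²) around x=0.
2 - 8*x**2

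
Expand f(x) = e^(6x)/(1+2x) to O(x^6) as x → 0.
1 + 4*x + 10*x**2 + 16*x**3 + 22*x**4 + 104*x**5/5 + O(x**6)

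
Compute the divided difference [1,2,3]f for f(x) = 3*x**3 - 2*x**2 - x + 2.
16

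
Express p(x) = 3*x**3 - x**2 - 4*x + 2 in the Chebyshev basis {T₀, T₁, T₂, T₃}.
(3/2)T₀ + (-7/4)T₁ + (-1/2)T₂ + (3/4)T₃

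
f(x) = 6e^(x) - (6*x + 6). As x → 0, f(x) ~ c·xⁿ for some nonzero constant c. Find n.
2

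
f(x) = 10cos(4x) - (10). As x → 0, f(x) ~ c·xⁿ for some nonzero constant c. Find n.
2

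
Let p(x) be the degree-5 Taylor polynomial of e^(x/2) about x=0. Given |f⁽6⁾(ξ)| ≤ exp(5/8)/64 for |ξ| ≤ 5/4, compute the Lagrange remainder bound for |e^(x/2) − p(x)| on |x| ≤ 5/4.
3125*exp(5/8)/37748736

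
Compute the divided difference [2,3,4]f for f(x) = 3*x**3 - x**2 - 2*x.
26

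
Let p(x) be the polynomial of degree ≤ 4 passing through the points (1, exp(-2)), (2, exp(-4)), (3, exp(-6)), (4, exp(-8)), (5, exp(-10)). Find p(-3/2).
(-8580*exp(6) - 5460*exp(2) + 1155 + 10010*exp(4) + 3003*exp(8))*exp(-10)/128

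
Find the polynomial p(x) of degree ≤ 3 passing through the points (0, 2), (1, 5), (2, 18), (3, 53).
2*x**3 - x**2 + 2*x + 2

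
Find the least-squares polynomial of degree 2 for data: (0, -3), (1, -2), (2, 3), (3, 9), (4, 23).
-96/35 + (-99/70)x + (27/14)x²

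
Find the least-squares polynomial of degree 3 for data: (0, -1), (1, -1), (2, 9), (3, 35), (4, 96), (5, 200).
-7/6 + (325/252)x + (-209/84)x² + (37/18)x³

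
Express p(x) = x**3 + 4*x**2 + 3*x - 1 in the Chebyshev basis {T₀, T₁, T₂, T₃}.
T₀ + (15/4)T₁ + (2)T₂ + (1/4)T₃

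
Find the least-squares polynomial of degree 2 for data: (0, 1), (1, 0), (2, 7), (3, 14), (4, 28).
24/35 + (-62/35)x + (15/7)x²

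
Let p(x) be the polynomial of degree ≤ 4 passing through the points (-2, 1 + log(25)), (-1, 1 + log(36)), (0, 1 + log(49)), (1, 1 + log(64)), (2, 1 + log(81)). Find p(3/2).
1 + log(384*3**(17/32)*5**(59/64)*7**(29/32)/245)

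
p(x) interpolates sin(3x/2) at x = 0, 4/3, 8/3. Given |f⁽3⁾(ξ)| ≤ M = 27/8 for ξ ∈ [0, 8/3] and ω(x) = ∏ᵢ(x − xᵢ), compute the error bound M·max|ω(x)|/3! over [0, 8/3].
8*sqrt(3)/27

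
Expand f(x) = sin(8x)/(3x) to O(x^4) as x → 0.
8/3 - 256*x**2/9 + O(x**4)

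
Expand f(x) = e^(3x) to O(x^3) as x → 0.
1 + 3*x + 9*x**2/2 + O(x**3)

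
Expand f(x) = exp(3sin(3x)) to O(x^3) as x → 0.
1 + 9*x + 81*x**2/2 + O(x**3)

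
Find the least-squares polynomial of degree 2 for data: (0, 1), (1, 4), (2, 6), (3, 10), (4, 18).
53/35 + (4/7)x + (6/7)x²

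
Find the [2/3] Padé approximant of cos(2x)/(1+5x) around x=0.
(1 - 5*x**2/3)/(5*x**3/3 + x**2/3 + 5*x + 1)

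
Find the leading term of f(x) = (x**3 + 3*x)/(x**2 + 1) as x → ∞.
x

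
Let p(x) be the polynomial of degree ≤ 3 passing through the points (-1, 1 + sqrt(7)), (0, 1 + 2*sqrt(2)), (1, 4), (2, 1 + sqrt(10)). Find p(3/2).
-5*sqrt(2)/8 + sqrt(7)/16 + 5*sqrt(10)/16 + 61/16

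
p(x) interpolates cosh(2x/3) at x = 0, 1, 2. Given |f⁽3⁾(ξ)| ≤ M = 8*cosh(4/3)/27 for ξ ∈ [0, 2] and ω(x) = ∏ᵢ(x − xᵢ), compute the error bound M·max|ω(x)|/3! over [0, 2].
8*sqrt(3)*cosh(4/3)/729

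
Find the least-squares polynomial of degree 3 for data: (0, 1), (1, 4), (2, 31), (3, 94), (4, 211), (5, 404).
40/63 + (-1/54)x + (100/63)x² + (157/54)x³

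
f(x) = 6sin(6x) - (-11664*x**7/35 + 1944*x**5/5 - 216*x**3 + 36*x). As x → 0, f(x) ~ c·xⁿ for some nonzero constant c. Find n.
9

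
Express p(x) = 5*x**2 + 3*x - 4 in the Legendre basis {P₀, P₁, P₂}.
(-7/3)P₀ + (3)P₁ + (10/3)P₂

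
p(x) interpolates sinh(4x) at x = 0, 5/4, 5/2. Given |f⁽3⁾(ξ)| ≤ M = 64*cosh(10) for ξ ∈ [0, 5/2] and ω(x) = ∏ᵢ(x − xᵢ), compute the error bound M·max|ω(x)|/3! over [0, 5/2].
125*sqrt(3)*cosh(10)/27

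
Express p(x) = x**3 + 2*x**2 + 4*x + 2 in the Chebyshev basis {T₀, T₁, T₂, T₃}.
(3)T₀ + (19/4)T₁ + T₂ + (1/4)T₃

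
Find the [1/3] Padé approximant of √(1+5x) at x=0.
(35*x/8 + 1)/(125*x**3/64 - 25*x**2/16 + 15*x/8 + 1)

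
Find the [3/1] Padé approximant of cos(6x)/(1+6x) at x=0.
(9*x**3 - 21*x**2 + x/2 + 1)/(13*x/2 + 1)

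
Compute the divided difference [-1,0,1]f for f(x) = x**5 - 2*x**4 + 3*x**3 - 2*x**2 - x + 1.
-4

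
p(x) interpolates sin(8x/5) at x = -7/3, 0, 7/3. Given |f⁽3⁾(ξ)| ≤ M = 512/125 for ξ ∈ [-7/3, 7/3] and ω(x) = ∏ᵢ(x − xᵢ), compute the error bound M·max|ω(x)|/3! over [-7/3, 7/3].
175616*sqrt(3)/91125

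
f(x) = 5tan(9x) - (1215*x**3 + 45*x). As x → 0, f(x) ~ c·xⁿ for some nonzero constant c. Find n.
5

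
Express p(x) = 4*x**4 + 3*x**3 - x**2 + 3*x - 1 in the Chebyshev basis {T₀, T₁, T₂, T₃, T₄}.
(21/4)T₁ + (3/2)T₂ + (3/4)T₃ + (1/2)T₄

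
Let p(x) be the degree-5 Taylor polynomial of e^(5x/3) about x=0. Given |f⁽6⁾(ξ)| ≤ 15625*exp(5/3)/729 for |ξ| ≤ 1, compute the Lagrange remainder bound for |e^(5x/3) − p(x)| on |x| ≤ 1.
3125*exp(5/3)/104976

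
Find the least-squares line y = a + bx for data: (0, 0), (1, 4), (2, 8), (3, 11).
a = 1/5, b = 37/10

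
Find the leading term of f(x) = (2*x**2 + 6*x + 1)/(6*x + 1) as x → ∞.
x/3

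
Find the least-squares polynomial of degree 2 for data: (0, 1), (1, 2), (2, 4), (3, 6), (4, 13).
46/35 + (-22/35)x + (6/7)x²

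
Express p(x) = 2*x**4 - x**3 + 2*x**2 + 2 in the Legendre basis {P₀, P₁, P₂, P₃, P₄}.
(46/15)P₀ + (-3/5)P₁ + (52/21)P₂ + (-2/5)P₃ + (16/35)P₄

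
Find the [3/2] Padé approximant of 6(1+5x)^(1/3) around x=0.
(350*x**3/27 + 70*x**2 + 42*x + 6)/(50*x**2/9 + 16*x/3 + 1)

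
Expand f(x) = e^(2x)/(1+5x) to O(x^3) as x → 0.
1 - 3*x + 17*x**2 + O(x**3)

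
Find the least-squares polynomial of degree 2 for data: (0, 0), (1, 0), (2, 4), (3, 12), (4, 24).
(-2)x + (2)x²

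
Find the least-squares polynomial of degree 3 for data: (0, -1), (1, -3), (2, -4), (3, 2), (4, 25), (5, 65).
-53/63 + (-517/378)x + (-137/63)x² + (55/54)x³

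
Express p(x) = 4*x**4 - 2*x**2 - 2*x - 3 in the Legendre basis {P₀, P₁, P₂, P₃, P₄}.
(-43/15)P₀ + (-2)P₁ + (20/21)P₂ + (32/35)P₄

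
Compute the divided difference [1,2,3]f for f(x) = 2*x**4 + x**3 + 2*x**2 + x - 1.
58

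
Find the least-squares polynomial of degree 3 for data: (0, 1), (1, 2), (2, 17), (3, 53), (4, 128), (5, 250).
37/42 + (-67/252)x + (-5/42)x² + (73/36)x³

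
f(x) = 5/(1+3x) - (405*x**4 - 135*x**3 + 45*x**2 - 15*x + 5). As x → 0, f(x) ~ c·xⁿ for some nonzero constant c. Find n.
5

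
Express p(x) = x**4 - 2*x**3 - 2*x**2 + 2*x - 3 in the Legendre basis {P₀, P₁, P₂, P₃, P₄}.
(-52/15)P₀ + (4/5)P₁ + (-16/21)P₂ + (-4/5)P₃ + (8/35)P₄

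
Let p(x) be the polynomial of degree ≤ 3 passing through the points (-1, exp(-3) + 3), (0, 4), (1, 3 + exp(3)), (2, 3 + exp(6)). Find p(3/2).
(1 + (43 + 15*exp(3) + 5*exp(6))*exp(3))*exp(-3)/16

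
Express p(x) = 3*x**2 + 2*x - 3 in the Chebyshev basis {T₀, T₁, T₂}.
(-3/2)T₀ + (2)T₁ + (3/2)T₂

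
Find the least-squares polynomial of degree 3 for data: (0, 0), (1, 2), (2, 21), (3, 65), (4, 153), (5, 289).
5/126 + (-1577/756)x + (547/252)x² + (53/27)x³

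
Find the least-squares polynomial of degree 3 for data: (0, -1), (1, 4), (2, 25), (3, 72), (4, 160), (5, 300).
-15/14 + (173/84)x + (17/14)x² + (25/12)x³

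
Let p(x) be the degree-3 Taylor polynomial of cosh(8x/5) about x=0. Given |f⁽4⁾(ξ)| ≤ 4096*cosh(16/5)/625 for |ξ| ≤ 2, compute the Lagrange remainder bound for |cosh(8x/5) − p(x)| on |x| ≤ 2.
8192*cosh(16/5)/1875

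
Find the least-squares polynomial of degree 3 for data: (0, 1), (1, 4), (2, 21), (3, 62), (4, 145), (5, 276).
67/63 + (46/189)x + (37/63)x² + (56/27)x³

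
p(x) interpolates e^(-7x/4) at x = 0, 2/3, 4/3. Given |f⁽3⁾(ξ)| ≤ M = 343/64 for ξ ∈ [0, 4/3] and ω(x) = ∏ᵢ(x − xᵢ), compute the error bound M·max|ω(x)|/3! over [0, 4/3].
343*sqrt(3)/5832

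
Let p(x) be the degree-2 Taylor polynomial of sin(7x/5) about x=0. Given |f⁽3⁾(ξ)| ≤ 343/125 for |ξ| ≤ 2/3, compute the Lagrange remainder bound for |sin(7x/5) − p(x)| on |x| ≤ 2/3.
1372/10125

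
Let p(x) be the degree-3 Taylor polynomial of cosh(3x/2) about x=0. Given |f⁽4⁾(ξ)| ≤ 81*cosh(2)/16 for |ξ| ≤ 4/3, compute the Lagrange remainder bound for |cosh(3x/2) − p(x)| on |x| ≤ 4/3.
2*cosh(2)/3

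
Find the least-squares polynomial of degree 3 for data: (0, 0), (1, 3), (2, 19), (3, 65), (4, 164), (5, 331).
1/63 + (601/189)x + (-209/63)x² + (86/27)x³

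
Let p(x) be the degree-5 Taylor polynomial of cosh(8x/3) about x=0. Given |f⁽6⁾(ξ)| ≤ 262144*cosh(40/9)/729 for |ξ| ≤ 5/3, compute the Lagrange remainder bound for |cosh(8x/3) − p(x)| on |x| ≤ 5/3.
51200000*cosh(40/9)/4782969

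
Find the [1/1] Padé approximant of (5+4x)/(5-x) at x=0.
(4*x/5 + 1)/(1 - x/5)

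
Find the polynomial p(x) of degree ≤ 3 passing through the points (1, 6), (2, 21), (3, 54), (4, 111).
x**3 + 3*x**2 - x + 3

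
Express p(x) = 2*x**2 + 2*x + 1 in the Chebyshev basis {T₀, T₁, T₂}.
(2)T₀ + (2)T₁ + T₂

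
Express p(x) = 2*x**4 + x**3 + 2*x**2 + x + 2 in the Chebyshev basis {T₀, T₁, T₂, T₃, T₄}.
(15/4)T₀ + (7/4)T₁ + (2)T₂ + (1/4)T₃ + (1/4)T₄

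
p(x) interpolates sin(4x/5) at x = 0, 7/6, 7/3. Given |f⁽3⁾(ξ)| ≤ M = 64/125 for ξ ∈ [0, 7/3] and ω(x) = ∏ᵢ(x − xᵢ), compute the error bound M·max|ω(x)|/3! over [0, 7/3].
2744*sqrt(3)/91125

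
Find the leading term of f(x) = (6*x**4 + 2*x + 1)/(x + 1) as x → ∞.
6*x**3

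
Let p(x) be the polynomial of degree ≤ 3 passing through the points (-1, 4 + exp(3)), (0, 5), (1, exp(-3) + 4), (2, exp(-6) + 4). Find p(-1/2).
(-5*exp(3) + 1 + (79 + 5*exp(3))*exp(6))*exp(-6)/16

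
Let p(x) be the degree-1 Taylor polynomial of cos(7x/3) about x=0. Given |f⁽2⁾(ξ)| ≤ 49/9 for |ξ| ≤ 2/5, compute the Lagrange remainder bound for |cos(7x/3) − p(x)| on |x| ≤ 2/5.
98/225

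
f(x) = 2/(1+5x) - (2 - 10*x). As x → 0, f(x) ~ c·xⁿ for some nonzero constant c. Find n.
2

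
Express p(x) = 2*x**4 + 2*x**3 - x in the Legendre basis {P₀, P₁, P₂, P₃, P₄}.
(2/5)P₀ + (1/5)P₁ + (8/7)P₂ + (4/5)P₃ + (16/35)P₄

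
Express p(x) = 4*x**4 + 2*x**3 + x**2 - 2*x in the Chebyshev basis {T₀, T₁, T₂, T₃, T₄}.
(2)T₀ + (-1/2)T₁ + (5/2)T₂ + (1/2)T₃ + (1/2)T₄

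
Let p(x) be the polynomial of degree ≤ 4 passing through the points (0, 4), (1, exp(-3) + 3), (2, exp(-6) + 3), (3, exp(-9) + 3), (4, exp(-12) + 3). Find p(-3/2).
(-2772*exp(9) - 1540*exp(3) + 315 + 2970*exp(6) + 1539*exp(12))*exp(-12)/128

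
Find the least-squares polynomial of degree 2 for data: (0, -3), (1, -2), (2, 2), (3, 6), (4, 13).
-108/35 + (4/7)x + (6/7)x²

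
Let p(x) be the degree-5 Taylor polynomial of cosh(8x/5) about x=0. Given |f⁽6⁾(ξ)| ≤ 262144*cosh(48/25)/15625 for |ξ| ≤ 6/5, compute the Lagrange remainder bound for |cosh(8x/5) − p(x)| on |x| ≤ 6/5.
84934656*cosh(48/25)/1220703125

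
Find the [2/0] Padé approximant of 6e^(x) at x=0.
3*x**2 + 6*x + 6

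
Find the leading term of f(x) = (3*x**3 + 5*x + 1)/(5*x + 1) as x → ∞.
3*x**2/5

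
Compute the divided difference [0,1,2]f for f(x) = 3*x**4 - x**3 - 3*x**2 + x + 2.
15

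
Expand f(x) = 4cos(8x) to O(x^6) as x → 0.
4 - 128*x**2 + 2048*x**4/3 + O(x**6)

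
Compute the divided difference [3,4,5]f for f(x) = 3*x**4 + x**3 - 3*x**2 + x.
300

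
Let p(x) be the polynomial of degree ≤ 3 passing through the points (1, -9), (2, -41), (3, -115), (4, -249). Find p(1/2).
-25/8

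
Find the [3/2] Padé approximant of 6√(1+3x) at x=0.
(81*x**3/16 + 243*x**2/8 + 27*x + 6)/(27*x**2/16 + 3*x + 1)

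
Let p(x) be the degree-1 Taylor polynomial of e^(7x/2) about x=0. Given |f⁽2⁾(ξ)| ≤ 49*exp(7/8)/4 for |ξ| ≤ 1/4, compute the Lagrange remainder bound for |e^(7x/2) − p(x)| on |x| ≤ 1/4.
49*exp(7/8)/128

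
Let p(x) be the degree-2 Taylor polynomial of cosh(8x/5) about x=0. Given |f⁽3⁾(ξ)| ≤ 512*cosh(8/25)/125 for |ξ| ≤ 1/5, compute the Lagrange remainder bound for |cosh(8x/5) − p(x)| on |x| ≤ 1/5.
256*cosh(8/25)/46875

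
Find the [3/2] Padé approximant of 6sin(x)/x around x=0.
(6 - 7*x**2/10)/(x**2/20 + 1)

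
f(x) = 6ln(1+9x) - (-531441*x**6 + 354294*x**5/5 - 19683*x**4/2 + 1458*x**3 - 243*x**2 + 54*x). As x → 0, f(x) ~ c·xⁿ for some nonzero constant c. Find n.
7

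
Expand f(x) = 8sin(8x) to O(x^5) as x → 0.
64*x - 2048*x**3/3 + O(x**5)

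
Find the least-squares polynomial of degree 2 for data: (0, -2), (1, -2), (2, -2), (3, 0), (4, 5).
-59/35 + (-64/35)x + (6/7)x²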